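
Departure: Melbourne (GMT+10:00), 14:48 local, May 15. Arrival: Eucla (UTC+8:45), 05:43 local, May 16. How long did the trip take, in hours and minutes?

16 hours 10 minutes

Departure in UTC: 14:48 − 10:00 = 04:48 on May 15.
Arrival in UTC: 05:43 − 8:45 = 20:58 on May 15.
Elapsed = 20:58 − 04:48 = 16 hours 10 minutes.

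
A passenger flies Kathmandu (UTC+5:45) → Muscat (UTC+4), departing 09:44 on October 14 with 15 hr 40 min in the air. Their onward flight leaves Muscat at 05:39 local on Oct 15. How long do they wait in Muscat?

6 hours

Convert departure to UTC: 09:44 − 5:45 = 03:59 UTC on Oct 14.
Add 15 hours and 40 minutes flight time → 19:39 UTC.
Muscat is UTC+4:00, so local arrival = 19:39 + 4:00 = 23:39 on Oct 14.
Layover = 05:39 − 23:39 (+1 day) = 6 hours.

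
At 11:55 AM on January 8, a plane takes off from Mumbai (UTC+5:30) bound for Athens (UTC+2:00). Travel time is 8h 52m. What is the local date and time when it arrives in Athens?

5:17 PM on January 8

Athens is 3:30 behind Mumbai.
After 8 hours and 52 minutes it is 8:47 PM in Mumbai.
Shift by the zone difference: 8:47 PM − 3:30 = 5:17 PM on Jan 8 in Athens.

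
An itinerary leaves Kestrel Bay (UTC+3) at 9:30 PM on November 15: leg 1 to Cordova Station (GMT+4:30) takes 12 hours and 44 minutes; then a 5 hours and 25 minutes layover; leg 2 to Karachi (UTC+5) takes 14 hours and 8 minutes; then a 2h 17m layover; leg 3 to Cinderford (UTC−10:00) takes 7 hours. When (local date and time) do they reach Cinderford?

2:04 AM on November 17

Convert departure to UTC: 9:30 PM − 3:00 = 6:30 PM UTC on Nov 15.
Add 12 hours 44 minutes leg 1 → 7:14 AM UTC (Nov 16).
Add 5 hours and 25 minutes layover in Cordova Station → 12:39 PM UTC.
Add 14 hours and 8 minutes leg 2 → 2:47 AM UTC (Nov 17).
Add 2 hours 17 minutes layover in Karachi → 5:04 AM UTC.
Add 7 hours leg 3 → 12:04 PM UTC.
Cinderford is UTC−10:00, so local arrival = 12:04 PM − 10:00 = 2:04 AM on Nov 17.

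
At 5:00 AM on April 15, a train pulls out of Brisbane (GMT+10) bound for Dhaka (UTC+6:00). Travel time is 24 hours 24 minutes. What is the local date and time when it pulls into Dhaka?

1:24 AM on Apr 16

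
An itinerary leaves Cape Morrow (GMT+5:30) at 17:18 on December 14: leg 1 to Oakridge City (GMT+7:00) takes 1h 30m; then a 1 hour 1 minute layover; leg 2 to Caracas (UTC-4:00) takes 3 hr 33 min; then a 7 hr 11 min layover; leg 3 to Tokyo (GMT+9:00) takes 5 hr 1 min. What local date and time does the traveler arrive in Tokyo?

Convert departure to UTC: 17:18 − 5:30 = 11:48 UTC on Dec 14.
Add 1 hour 30 minutes leg 1 → 13:18 UTC.
Add 1 hour 1 minute layover in Oakridge City → 14:19 UTC.
Add 3 hours 33 minutes leg 2 → 17:52 UTC.
Add 7 hours and 11 minutes layover in Caracas → 01:03 UTC (Dec 15).
Add 5 hours 1 minute leg 3 → 06:04 UTC.
Tokyo is UTC+9:00, so local arrival = 06:04 + 9:00 = 15:04 on Dec 15.

15:04 on Dec 15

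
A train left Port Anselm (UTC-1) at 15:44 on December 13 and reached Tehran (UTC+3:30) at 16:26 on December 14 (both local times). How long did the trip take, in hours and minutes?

20 hours 12 minutes

Departure in UTC: 15:44 + 1:00 = 16:44 on Dec 13.
Arrival in UTC: 16:26 − 3:30 = 12:56 on Dec 14.
Elapsed = 12:56 − 16:44 (+1 day) = 20 hours 12 minutes.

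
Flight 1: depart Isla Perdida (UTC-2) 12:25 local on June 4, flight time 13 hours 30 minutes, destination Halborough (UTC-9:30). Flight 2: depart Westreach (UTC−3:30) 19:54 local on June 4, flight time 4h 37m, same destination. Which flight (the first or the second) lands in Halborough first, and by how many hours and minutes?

the first, by 6 minutes

Flight 1 in UTC: 12:25 + 2:00 = 14:25 on Jun 4.
+13 hours 30 minutes → arrive 03:55 UTC on Jun 5.
Flight 2 in UTC: 19:54 + 3:30 = 23:24 on Jun 4.
+4 hours 37 minutes → arrive 04:01 UTC on Jun 5.
Flight 1 lands earlier by 6 minutes.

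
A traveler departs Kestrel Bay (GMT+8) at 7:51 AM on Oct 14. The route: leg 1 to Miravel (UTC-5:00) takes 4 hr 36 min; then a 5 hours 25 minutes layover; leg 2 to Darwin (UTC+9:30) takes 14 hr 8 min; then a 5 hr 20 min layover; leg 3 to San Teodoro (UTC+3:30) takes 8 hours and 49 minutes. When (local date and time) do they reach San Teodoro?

Convert departure to UTC: 7:51 AM − 8:00 = 11:51 PM UTC on Oct 13.
Add 4 hours and 36 minutes leg 1 → 4:27 AM UTC (Oct 14).
Add 5 hours 25 minutes layover in Miravel → 9:52 AM UTC.
Add 14 hours 8 minutes leg 2 → 12:00 AM UTC (Oct 15).
Add 5 hours and 20 minutes layover in Darwin → 5:20 AM UTC.
Add 8 hours and 49 minutes leg 3 → 2:09 PM UTC.
San Teodoro is UTC+3:30, so local arrival = 2:09 PM + 3:30 = 5:39 PM on Oct 15.

5:39 PM on Oct 15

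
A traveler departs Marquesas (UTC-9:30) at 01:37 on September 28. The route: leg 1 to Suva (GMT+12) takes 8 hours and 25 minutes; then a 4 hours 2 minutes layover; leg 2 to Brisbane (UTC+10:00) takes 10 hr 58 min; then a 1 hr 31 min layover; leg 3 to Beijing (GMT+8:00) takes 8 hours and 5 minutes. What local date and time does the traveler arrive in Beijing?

04:08 on Sep 30

Convert departure to UTC: 01:37 + 9:30 = 11:07 UTC on Sep 28.
Add 8 hours and 25 minutes leg 1 → 19:32 UTC.
Add 4 hours 2 minutes layover in Suva → 23:34 UTC.
Add 10 hours 58 minutes leg 2 → 10:32 UTC (Sep 29).
Add 1 hour 31 minutes layover in Brisbane → 12:03 UTC.
Add 8 hours 5 minutes leg 3 → 20:08 UTC.
Beijing is UTC+8:00, so local arrival = 20:08 + 8:00 = 04:08 on Sep 30.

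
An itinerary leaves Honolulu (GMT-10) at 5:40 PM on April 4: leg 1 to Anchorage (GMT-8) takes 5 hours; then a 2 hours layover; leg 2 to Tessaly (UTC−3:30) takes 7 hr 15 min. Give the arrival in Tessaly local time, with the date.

2:25 PM on April 5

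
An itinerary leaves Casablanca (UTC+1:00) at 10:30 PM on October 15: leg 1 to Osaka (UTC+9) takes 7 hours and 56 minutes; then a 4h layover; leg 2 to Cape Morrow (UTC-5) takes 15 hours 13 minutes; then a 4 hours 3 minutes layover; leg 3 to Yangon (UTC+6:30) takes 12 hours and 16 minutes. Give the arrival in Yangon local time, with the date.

11:28 PM on October 17

Convert departure to UTC: 10:30 PM − 1:00 = 9:30 PM UTC on Oct 15.
Add 7 hours 56 minutes leg 1 → 5:26 AM UTC (Oct 16).
Add 4 hours layover in Osaka → 9:26 AM UTC.
Add 15 hours and 13 minutes leg 2 → 12:39 AM UTC (Oct 17).
Add 4 hours and 3 minutes layover in Cape Morrow → 4:42 AM UTC.
Add 12 hours 16 minutes leg 3 → 4:58 PM UTC.
Yangon is UTC+6:30, so local arrival = 4:58 PM + 6:30 = 11:28 PM on Oct 17.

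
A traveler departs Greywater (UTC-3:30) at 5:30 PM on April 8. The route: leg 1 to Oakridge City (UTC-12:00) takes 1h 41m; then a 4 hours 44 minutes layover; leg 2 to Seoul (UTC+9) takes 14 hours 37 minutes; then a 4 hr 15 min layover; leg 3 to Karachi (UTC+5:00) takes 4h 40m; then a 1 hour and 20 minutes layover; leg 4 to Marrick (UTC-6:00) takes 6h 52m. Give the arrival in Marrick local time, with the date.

Convert departure to UTC: 5:30 PM + 3:30 = 9:00 PM UTC on Apr 8.
Add 1 hour 41 minutes leg 1 → 10:41 PM UTC.
Add 4 hours 44 minutes layover in Oakridge City → 3:25 AM UTC (Apr 9).
Add 14 hours and 37 minutes leg 2 → 6:02 PM UTC.
Add 4 hours and 15 minutes layover in Seoul → 10:17 PM UTC.
Add 4 hours and 40 minutes leg 3 → 2:57 AM UTC (Apr 10).
Add 1 hour 20 minutes layover in Karachi → 4:17 AM UTC.
Add 6 hours 52 minutes leg 4 → 11:09 AM UTC.
Marrick is UTC−6:00, so local arrival = 11:09 AM − 6:00 = 5:09 AM on Apr 10.

5:09 AM on April 10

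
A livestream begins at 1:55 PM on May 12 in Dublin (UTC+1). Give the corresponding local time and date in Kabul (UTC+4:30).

In UTC: 1:55 PM − 1:00 = 12:55 PM on May 12.
Kabul is UTC+4:30: 12:55 PM + 4:30 = 5:25 PM on May 12.

5:25 PM on May 12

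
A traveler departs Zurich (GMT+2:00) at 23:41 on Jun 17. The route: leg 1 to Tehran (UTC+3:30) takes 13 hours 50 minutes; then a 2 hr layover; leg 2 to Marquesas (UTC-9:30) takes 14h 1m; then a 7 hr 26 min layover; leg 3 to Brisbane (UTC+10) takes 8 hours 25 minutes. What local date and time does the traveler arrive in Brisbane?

05:23 on June 20

Convert departure to UTC: 23:41 − 2:00 = 21:41 UTC on Jun 17.
Add 13 hours 50 minutes leg 1 → 11:31 UTC (Jun 18).
Add 2 hours layover in Tehran → 13:31 UTC.
Add 14 hours and 1 minute leg 2 → 03:32 UTC (Jun 19).
Add 7 hours 26 minutes layover in Marquesas → 10:58 UTC.
Add 8 hours and 25 minutes leg 3 → 19:23 UTC.
Brisbane is UTC+10:00, so local arrival = 19:23 + 10:00 = 05:23 on Jun 20.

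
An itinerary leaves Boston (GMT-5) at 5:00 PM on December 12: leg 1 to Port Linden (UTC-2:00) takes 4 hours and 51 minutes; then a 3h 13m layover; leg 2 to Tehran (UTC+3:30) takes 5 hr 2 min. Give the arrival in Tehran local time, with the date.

2:36 PM on Dec 13

Convert departure to UTC: 5:00 PM + 5:00 = 10:00 PM UTC on Dec 12.
Add 4 hours and 51 minutes leg 1 → 2:51 AM UTC (Dec 13).
Add 3 hours 13 minutes layover in Port Linden → 6:04 AM UTC.
Add 5 hours 2 minutes leg 2 → 11:06 AM UTC.
Tehran is UTC+3:30, so local arrival = 11:06 AM + 3:30 = 2:36 PM on Dec 13.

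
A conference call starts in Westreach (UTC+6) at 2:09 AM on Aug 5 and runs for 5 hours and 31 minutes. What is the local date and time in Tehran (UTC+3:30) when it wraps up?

5:10 AM on August 5

Tehran is 2:30 behind Westreach.
After 5 hours and 31 minutes it is 7:40 AM in Westreach.
Shift by the zone difference: 7:40 AM − 2:30 = 5:10 AM on Aug 5 in Tehran.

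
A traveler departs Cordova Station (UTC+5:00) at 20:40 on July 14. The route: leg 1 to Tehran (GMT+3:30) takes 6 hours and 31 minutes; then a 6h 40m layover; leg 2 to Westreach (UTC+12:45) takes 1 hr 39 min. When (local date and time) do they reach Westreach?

Convert departure to UTC: 20:40 − 5:00 = 15:40 UTC on Jul 14.
Add 6 hours 31 minutes leg 1 → 22:11 UTC.
Add 6 hours and 40 minutes layover in Tehran → 04:51 UTC (Jul 15).
Add 1 hour 39 minutes leg 2 → 06:30 UTC.
Westreach is UTC+12:45, so local arrival = 06:30 + 12:45 = 19:15 on Jul 15.

19:15 on Jul 15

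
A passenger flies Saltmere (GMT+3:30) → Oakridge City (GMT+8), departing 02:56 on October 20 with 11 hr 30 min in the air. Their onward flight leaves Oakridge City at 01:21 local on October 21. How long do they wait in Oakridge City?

6 hours 25 minutes

Convert departure to UTC: 02:56 − 3:30 = 23:26 UTC on Oct 19.
Add 11 hours and 30 minutes flight time → 10:56 UTC (Oct 20).
Oakridge City is UTC+8:00, so local arrival = 10:56 + 8:00 = 18:56 on Oct 20.
Layover = 01:21 − 18:56 (+1 day) = 6 hours 25 minutes.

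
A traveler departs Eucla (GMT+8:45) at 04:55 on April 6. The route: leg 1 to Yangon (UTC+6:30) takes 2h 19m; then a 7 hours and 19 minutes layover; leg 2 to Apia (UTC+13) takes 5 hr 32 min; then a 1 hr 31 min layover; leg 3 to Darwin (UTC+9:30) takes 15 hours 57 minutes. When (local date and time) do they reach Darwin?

Convert departure to UTC: 04:55 − 8:45 = 20:10 UTC on Apr 5.
Add 2 hours 19 minutes leg 1 → 22:29 UTC.
Add 7 hours and 19 minutes layover in Yangon → 05:48 UTC (Apr 6).
Add 5 hours and 32 minutes leg 2 → 11:20 UTC.
Add 1 hour 31 minutes layover in Apia → 12:51 UTC.
Add 15 hours and 57 minutes leg 3 → 04:48 UTC (Apr 7).
Darwin is UTC+9:30, so local arrival = 04:48 + 9:30 = 14:18 on Apr 7.

14:18 on April 7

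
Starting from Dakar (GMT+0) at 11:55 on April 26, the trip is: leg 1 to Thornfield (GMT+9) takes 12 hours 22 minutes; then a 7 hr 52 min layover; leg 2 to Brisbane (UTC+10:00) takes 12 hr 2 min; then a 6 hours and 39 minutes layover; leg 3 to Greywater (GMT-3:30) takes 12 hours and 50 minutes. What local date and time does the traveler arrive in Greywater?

Dakar is at UTC+0, so departure is already 11:55 UTC on Apr 26.
Add 12 hours 22 minutes leg 1 → 00:17 UTC (Apr 27).
Add 7 hours 52 minutes layover in Thornfield → 08:09 UTC.
Add 12 hours and 2 minutes leg 2 → 20:11 UTC.
Add 6 hours 39 minutes layover in Brisbane → 02:50 UTC (Apr 28).
Add 12 hours and 50 minutes leg 3 → 15:40 UTC.
Greywater is UTC−3:30, so local arrival = 15:40 − 3:30 = 12:10 on Apr 28.

12:10 on Apr 28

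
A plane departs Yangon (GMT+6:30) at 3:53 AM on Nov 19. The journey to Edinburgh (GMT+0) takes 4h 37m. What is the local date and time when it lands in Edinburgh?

2:00 AM on November 19

Edinburgh is 6:30 behind Yangon.
After 4 hours 37 minutes it is 8:30 AM in Yangon.
Shift by the zone difference: 8:30 AM − 6:30 = 2:00 AM on Nov 19 in Edinburgh.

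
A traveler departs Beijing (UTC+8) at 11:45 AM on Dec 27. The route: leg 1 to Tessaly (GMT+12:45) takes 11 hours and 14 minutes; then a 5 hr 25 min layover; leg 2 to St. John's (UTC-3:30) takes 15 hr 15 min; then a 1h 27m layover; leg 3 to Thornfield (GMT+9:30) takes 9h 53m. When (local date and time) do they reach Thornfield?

Convert departure to UTC: 11:45 AM − 8:00 = 3:45 AM UTC on Dec 27.
Add 11 hours 14 minutes leg 1 → 2:59 PM UTC.
Add 5 hours and 25 minutes layover in Tessaly → 8:24 PM UTC.
Add 15 hours 15 minutes leg 2 → 11:39 AM UTC (Dec 28).
Add 1 hour 27 minutes layover in St. John's → 1:06 PM UTC.
Add 9 hours and 53 minutes leg 3 → 10:59 PM UTC.
Thornfield is UTC+9:30, so local arrival = 10:59 PM + 9:30 = 8:29 AM on Dec 29.

8:29 AM on Dec 29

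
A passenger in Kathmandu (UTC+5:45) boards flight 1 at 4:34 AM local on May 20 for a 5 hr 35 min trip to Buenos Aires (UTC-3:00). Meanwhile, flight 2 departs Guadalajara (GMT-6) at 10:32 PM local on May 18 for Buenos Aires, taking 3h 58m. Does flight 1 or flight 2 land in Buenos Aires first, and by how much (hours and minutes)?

the second, by 19 hours 54 minutes

Flight 1 in UTC: 4:34 AM − 5:45 = 10:49 PM on May 19.
+5 hours and 35 minutes → arrive 4:24 AM UTC on May 20.
Flight 2 in UTC: 10:32 PM + 6:00 = 4:32 AM on May 19.
+3 hours 58 minutes → arrive 8:30 AM UTC on May 19.
Flight 2 lands earlier by 19 hours 54 minutes.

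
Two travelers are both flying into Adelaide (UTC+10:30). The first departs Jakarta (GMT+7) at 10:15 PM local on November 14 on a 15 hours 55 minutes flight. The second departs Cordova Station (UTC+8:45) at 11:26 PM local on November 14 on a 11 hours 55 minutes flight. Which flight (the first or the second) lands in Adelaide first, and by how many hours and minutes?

the second, by 4 hours 34 minutes

Flight 1 in UTC: 10:15 PM − 7:00 = 3:15 PM on Nov 14.
+15 hours and 55 minutes → arrive 7:10 AM UTC on Nov 15.
Flight 2 in UTC: 11:26 PM − 8:45 = 2:41 PM on Nov 14.
+11 hours and 55 minutes → arrive 2:36 AM UTC on Nov 15.
Flight 2 lands earlier by 4 hours 34 minutes.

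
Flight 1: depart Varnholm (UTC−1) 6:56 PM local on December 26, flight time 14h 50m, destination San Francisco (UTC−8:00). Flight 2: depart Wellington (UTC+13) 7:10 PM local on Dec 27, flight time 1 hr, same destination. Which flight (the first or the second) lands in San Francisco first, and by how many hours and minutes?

the second, by 3 hours 36 minutes

Flight 1 in UTC: 6:56 PM + 1:00 = 7:56 PM on Dec 26.
+14 hours and 50 minutes → arrive 10:46 AM UTC on Dec 27.
Flight 2 in UTC: 7:10 PM − 13:00 = 6:10 AM on Dec 27.
+1 hour → arrive 7:10 AM UTC on Dec 27.
Flight 2 lands earlier by 3 hours 36 minutes.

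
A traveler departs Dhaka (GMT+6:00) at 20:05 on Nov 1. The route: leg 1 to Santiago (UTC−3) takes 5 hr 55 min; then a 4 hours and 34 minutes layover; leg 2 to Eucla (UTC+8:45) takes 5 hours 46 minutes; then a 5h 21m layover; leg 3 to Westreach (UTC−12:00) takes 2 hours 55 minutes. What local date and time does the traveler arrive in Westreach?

02:36 on November 2

Convert departure to UTC: 20:05 − 6:00 = 14:05 UTC on Nov 1.
Add 5 hours 55 minutes leg 1 → 20:00 UTC.
Add 4 hours and 34 minutes layover in Santiago → 00:34 UTC (Nov 2).
Add 5 hours and 46 minutes leg 2 → 06:20 UTC.
Add 5 hours 21 minutes layover in Eucla → 11:41 UTC.
Add 2 hours 55 minutes leg 3 → 14:36 UTC.
Westreach is UTC−12:00, so local arrival = 14:36 − 12:00 = 02:36 on Nov 2.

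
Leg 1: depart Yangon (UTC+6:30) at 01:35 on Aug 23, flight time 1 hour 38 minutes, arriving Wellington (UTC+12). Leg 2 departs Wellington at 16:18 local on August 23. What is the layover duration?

7 hours 35 minutes

Convert departure to UTC: 01:35 − 6:30 = 19:05 UTC on Aug 22.
Add 1 hour and 38 minutes flight time → 20:43 UTC.
Wellington is UTC+12:00, so local arrival = 20:43 + 12:00 = 08:43 on Aug 23.
Layover = 16:18 − 08:43 = 7 hours 35 minutes.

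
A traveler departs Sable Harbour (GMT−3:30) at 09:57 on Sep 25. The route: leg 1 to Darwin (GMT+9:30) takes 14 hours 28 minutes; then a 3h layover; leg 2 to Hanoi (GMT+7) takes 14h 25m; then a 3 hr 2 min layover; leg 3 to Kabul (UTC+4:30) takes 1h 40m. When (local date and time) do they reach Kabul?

Convert departure to UTC: 09:57 + 3:30 = 13:27 UTC on Sep 25.
Add 14 hours and 28 minutes leg 1 → 03:55 UTC (Sep 26).
Add 3 hours layover in Darwin → 06:55 UTC.
Add 14 hours 25 minutes leg 2 → 21:20 UTC.
Add 3 hours and 2 minutes layover in Hanoi → 00:22 UTC (Sep 27).
Add 1 hour 40 minutes leg 3 → 02:02 UTC.
Kabul is UTC+4:30, so local arrival = 02:02 + 4:30 = 06:32 on Sep 27.

06:32 on Sep 27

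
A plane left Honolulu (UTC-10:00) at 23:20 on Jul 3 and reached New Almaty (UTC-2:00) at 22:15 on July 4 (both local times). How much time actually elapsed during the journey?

Departure in UTC: 23:20 + 10:00 = 09:20 on Jul 4.
Arrival in UTC: 22:15 + 2:00 = 00:15 on Jul 5.
Elapsed = 00:15 − 09:20 (+1 day) = 14 hours 55 minutes.

14 hours 55 minutes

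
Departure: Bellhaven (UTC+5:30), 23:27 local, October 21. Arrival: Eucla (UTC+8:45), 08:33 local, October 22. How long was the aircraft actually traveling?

Eucla is 3:15 ahead of Bellhaven.
Clock-face elapsed time (ignoring zones) is 9 hours 6 minutes.
Actual elapsed = 9 hours 6 minutes − 3:15 = 5 hours 51 minutes.

5 hours 51 minutes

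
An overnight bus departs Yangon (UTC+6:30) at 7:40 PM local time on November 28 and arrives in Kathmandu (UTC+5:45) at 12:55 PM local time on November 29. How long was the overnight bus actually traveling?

18 hours

Kathmandu is 0:45 behind Yangon.
Clock-face elapsed time (ignoring zones) is 17 hours 15 minutes.
Actual elapsed = 17 hours 15 minutes + 0:45 = 18 hours.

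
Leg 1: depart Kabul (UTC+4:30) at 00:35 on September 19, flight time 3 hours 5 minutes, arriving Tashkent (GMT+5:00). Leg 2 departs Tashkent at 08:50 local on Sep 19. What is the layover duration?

4 hours 40 minutes

Convert departure to UTC: 00:35 − 4:30 = 20:05 UTC on Sep 18.
Add 3 hours and 5 minutes flight time → 23:10 UTC.
Tashkent is UTC+5:00, so local arrival = 23:10 + 5:00 = 04:10 on Sep 19.
Layover = 08:50 − 04:10 = 4 hours 40 minutes.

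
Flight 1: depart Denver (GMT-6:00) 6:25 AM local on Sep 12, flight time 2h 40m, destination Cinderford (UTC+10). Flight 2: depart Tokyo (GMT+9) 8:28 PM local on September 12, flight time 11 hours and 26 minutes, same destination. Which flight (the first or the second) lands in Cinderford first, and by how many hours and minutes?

the first, by 7 hours 49 minutes

Flight 1 in UTC: 6:25 AM + 6:00 = 12:25 PM on Sep 12.
+2 hours and 40 minutes → arrive 3:05 PM UTC on Sep 12.
Flight 2 in UTC: 8:28 PM − 9:00 = 11:28 AM on Sep 12.
+11 hours and 26 minutes → arrive 10:54 PM UTC on Sep 12.
Flight 1 lands earlier by 7 hours 49 minutes.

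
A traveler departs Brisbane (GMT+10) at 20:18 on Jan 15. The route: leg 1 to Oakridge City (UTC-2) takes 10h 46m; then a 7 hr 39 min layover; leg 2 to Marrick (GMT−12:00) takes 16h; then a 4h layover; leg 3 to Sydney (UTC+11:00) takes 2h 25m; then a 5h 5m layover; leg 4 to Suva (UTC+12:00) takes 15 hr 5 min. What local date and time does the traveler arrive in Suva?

11:18 on January 18

Convert departure to UTC: 20:18 − 10:00 = 10:18 UTC on Jan 15.
Add 10 hours 46 minutes leg 1 → 21:04 UTC.
Add 7 hours 39 minutes layover in Oakridge City → 04:43 UTC (Jan 16).
Add 16 hours leg 2 → 20:43 UTC.
Add 4 hours layover in Marrick → 00:43 UTC (Jan 17).
Add 2 hours and 25 minutes leg 3 → 03:08 UTC.
Add 5 hours 5 minutes layover in Sydney → 08:13 UTC.
Add 15 hours 5 minutes leg 4 → 23:18 UTC.
Suva is UTC+12:00, so local arrival = 23:18 + 12:00 = 11:18 on Jan 18.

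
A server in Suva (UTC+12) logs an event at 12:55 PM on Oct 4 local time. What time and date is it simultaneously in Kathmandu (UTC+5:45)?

6:40 AM on October 4

Kathmandu is 6:15 behind Suva.
Shift by the zone difference: 12:55 PM − 6:15 = 6:40 AM on Oct 4 in Kathmandu.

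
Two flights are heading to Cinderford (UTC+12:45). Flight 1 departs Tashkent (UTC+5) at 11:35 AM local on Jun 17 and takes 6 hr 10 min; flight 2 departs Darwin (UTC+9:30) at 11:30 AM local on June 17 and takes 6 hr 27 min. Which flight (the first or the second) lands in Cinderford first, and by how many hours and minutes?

Flight 1 in UTC: 11:35 AM − 5:00 = 6:35 AM on Jun 17.
+6 hours and 10 minutes → arrive 12:45 PM UTC on Jun 17.
Flight 2 in UTC: 11:30 AM − 9:30 = 2:00 AM on Jun 17.
+6 hours 27 minutes → arrive 8:27 AM UTC on Jun 17.
Flight 2 lands earlier by 4 hours 18 minutes.

the second, by 4 hours 18 minutes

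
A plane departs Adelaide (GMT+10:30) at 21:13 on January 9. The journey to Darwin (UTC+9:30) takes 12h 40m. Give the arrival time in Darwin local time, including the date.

08:53 on Jan 10

Darwin is 1:00 behind Adelaide.
After 12 hours 40 minutes it is 09:53 (Jan 10) in Adelaide.
Shift by the zone difference: 09:53 − 1:00 = 08:53 on Jan 10 in Darwin.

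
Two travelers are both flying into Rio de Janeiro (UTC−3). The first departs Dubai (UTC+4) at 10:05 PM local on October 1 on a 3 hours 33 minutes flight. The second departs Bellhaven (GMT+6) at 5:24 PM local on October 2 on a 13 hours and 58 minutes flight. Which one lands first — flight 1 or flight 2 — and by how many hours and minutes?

Flight 1 in UTC: 10:05 PM − 4:00 = 6:05 PM on Oct 1.
+3 hours 33 minutes → arrive 9:38 PM UTC on Oct 1.
Flight 2 in UTC: 5:24 PM − 6:00 = 11:24 AM on Oct 2.
+13 hours and 58 minutes → arrive 1:22 AM UTC on Oct 3.
Flight 1 lands earlier by 27 hours 44 minutes.

the first, by 27 hours 44 minutes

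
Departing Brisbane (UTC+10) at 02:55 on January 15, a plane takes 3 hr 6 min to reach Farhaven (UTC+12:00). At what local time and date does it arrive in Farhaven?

Convert departure to UTC: 02:55 − 10:00 = 16:55 UTC on Jan 14.
Add 3 hours 6 minutes travel time → 20:01 UTC.
Farhaven is UTC+12:00, so local arrival = 20:01 + 12:00 = 08:01 on Jan 15.

08:01 on Jan 15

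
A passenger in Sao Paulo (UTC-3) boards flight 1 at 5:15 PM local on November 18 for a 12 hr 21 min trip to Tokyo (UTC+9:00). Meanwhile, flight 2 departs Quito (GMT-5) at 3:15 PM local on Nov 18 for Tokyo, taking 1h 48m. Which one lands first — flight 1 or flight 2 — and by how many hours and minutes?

Flight 1 in UTC: 5:15 PM + 3:00 = 8:15 PM on Nov 18.
+12 hours and 21 minutes → arrive 8:36 AM UTC on Nov 19.
Flight 2 in UTC: 3:15 PM + 5:00 = 8:15 PM on Nov 18.
+1 hour 48 minutes → arrive 10:03 PM UTC on Nov 18.
Flight 2 lands earlier by 10 hours 33 minutes.

the second, by 10 hours 33 minutes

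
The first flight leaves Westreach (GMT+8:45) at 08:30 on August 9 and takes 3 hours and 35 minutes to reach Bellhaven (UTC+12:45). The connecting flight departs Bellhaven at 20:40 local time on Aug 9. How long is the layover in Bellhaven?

4 hours 35 minutes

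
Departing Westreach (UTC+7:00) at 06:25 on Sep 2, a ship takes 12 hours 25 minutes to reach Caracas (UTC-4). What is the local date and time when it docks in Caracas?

Convert departure to UTC: 06:25 − 7:00 = 23:25 UTC on Sep 1.
Add 12 hours 25 minutes travel time → 11:50 UTC (Sep 2).
Caracas is UTC−4:00, so local arrival = 11:50 − 4:00 = 07:50 on Sep 2.

07:50 on September 2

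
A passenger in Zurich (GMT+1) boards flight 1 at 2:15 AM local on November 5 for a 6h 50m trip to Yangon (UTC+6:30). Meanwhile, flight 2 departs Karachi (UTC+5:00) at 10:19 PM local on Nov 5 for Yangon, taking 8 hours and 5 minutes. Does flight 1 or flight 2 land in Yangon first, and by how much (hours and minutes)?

Flight 1 in UTC: 2:15 AM − 1:00 = 1:15 AM on Nov 5.
+6 hours and 50 minutes → arrive 8:05 AM UTC on Nov 5.
Flight 2 in UTC: 10:19 PM − 5:00 = 5:19 PM on Nov 5.
+8 hours 5 minutes → arrive 1:24 AM UTC on Nov 6.
Flight 1 lands earlier by 17 hours 19 minutes.

the first, by 17 hours 19 minutes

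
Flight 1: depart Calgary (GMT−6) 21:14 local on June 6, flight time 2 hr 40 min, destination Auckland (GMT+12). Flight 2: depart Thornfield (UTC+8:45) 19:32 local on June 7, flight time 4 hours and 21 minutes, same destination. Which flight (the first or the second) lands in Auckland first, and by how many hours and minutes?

the first, by 9 hours 14 minutes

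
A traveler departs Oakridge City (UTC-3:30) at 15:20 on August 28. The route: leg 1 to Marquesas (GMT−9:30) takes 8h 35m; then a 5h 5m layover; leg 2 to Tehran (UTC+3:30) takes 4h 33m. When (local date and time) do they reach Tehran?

Convert departure to UTC: 15:20 + 3:30 = 18:50 UTC on Aug 28.
Add 8 hours 35 minutes leg 1 → 03:25 UTC (Aug 29).
Add 5 hours 5 minutes layover in Marquesas → 08:30 UTC.
Add 4 hours 33 minutes leg 2 → 13:03 UTC.
Tehran is UTC+3:30, so local arrival = 13:03 + 3:30 = 16:33 on Aug 29.

16:33 on August 29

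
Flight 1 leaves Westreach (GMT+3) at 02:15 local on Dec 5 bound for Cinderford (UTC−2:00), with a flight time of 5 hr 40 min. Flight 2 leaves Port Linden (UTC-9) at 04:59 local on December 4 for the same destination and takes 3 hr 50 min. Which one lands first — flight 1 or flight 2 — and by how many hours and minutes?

Flight 1 in UTC: 02:15 − 3:00 = 23:15 on Dec 4.
+5 hours and 40 minutes → arrive 04:55 UTC on Dec 5.
Flight 2 in UTC: 04:59 + 9:00 = 13:59 on Dec 4.
+3 hours 50 minutes → arrive 17:49 UTC on Dec 4.
Flight 2 lands earlier by 11 hours 6 minutes.

the second, by 11 hours 6 minutes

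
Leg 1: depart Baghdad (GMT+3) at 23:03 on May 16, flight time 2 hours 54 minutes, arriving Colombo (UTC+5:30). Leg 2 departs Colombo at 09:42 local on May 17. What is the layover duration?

Convert departure to UTC: 23:03 − 3:00 = 20:03 UTC on May 16.
Add 2 hours 54 minutes flight time → 22:57 UTC.
Colombo is UTC+5:30, so local arrival = 22:57 + 5:30 = 04:27 on May 17.
Layover = 09:42 − 04:27 = 5 hours 15 minutes.

5 hours 15 minutes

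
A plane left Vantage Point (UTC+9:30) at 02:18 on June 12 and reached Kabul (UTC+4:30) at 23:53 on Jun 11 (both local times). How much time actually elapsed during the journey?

2 hours 35 minutes

Departure in UTC: 02:18 − 9:30 = 16:48 on Jun 11.
Arrival in UTC: 23:53 − 4:30 = 19:23 on Jun 11.
Elapsed = 19:23 − 16:48 = 2 hours 35 minutes.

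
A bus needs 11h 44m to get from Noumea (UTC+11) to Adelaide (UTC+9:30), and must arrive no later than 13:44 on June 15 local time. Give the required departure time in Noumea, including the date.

03:30 on June 15

Target arrival in UTC: 13:44 − 9:30 = 04:14 on Jun 15.
Subtract 11 hours 44 minutes → departure 16:30 UTC on Jun 14.
Noumea is UTC+11:00: 16:30 + 11:00 = 03:30 on Jun 15.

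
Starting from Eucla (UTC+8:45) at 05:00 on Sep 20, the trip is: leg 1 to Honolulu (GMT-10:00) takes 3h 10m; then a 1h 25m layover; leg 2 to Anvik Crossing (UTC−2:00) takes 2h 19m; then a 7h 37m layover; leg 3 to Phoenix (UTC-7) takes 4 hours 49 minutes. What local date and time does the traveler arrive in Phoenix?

Convert departure to UTC: 05:00 − 8:45 = 20:15 UTC on Sep 19.
Add 3 hours 10 minutes leg 1 → 23:25 UTC.
Add 1 hour 25 minutes layover in Honolulu → 00:50 UTC (Sep 20).
Add 2 hours 19 minutes leg 2 → 03:09 UTC.
Add 7 hours and 37 minutes layover in Anvik Crossing → 10:46 UTC.
Add 4 hours and 49 minutes leg 3 → 15:35 UTC.
Phoenix is UTC−7:00, so local arrival = 15:35 − 7:00 = 08:35 on Sep 20.

08:35 on September 20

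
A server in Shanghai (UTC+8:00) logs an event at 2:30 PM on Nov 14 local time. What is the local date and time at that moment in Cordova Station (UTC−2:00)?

4:30 AM on Nov 14

Cordova Station is 10:00 behind Shanghai.
Shift by the zone difference: 2:30 PM − 10:00 = 4:30 AM on Nov 14 in Cordova Station.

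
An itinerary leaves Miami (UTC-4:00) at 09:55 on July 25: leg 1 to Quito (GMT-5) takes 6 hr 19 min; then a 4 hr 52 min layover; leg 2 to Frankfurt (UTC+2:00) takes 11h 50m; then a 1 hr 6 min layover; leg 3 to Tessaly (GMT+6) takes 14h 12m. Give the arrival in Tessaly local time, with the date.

Convert departure to UTC: 09:55 + 4:00 = 13:55 UTC on Jul 25.
Add 6 hours and 19 minutes leg 1 → 20:14 UTC.
Add 4 hours and 52 minutes layover in Quito → 01:06 UTC (Jul 26).
Add 11 hours 50 minutes leg 2 → 12:56 UTC.
Add 1 hour and 6 minutes layover in Frankfurt → 14:02 UTC.
Add 14 hours and 12 minutes leg 3 → 04:14 UTC (Jul 27).
Tessaly is UTC+6:00, so local arrival = 04:14 + 6:00 = 10:14 on Jul 27.

10:14 on July 27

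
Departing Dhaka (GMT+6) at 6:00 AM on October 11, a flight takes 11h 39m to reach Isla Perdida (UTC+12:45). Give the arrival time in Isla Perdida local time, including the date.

Isla Perdida is 6:45 ahead of Dhaka.
After 11 hours 39 minutes it is 5:39 PM in Dhaka.
Shift by the zone difference: 5:39 PM + 6:45 = 12:24 AM on Oct 12 in Isla Perdida.

12:24 AM on October 12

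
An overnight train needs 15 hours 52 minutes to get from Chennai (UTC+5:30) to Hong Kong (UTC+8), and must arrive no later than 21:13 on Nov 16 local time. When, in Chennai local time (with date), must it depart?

Target arrival in UTC: 21:13 − 8:00 = 13:13 on Nov 16.
Subtract 15 hours 52 minutes → departure 21:21 UTC on Nov 15.
Chennai is UTC+5:30: 21:21 + 5:30 = 02:51 on Nov 16.

02:51 on November 16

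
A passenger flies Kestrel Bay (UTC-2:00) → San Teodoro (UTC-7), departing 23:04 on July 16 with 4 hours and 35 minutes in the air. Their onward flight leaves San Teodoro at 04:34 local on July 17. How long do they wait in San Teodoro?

5 hours 55 minutes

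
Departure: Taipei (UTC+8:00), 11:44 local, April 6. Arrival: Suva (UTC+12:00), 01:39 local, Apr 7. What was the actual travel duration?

Suva is 4:00 ahead of Taipei.
Clock-face elapsed time (ignoring zones) is 13 hours 55 minutes.
Actual elapsed = 13 hours 55 minutes − 4:00 = 9 hours 55 minutes.

9 hours 55 minutes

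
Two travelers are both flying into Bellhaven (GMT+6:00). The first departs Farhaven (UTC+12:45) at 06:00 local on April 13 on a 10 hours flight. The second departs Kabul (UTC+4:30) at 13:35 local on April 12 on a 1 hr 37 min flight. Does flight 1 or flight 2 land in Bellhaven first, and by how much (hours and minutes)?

the second, by 16 hours 33 minutes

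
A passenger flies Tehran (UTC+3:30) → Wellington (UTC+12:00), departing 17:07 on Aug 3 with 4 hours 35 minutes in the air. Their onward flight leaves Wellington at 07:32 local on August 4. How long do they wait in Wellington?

1 hour 20 minutes

Convert departure to UTC: 17:07 − 3:30 = 13:37 UTC on Aug 3.
Add 4 hours 35 minutes flight time → 18:12 UTC.
Wellington is UTC+12:00, so local arrival = 18:12 + 12:00 = 06:12 on Aug 4.
Layover = 07:32 − 06:12 = 1 hour 20 minutes.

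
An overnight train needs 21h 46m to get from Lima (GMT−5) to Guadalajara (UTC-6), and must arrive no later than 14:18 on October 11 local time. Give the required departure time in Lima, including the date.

Target arrival in UTC: 14:18 + 6:00 = 20:18 on Oct 11.
Subtract 21 hours 46 minutes → departure 22:32 UTC on Oct 10.
Lima is UTC−5:00: 22:32 − 5:00 = 17:32 on Oct 10.

17:32 on October 10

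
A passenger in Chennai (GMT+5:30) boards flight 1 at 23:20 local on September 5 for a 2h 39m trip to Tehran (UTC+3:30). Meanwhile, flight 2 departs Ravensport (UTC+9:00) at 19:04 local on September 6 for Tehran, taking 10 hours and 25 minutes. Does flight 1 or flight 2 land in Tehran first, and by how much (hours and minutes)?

Flight 1 in UTC: 23:20 − 5:30 = 17:50 on Sep 5.
+2 hours and 39 minutes → arrive 20:29 UTC on Sep 5.
Flight 2 in UTC: 19:04 − 9:00 = 10:04 on Sep 6.
+10 hours 25 minutes → arrive 20:29 UTC on Sep 6.
Flight 1 lands earlier by 24 hours.

the first, by 24 hours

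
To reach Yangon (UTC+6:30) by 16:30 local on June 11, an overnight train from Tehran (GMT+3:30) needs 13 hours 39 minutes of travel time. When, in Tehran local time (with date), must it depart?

23:51 on Jun 10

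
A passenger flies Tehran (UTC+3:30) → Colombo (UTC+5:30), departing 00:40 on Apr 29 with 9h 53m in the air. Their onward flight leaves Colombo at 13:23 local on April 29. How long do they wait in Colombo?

50 minutes

Convert departure to UTC: 00:40 − 3:30 = 21:10 UTC on Apr 28.
Add 9 hours 53 minutes flight time → 07:03 UTC (Apr 29).
Colombo is UTC+5:30, so local arrival = 07:03 + 5:30 = 12:33 on Apr 29.
Layover = 13:23 − 12:33 = 50 minutes.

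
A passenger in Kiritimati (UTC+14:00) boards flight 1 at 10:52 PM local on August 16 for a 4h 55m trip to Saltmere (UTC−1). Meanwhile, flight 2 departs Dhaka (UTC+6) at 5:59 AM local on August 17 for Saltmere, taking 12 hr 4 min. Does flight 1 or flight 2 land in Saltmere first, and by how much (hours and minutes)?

the first, by 22 hours 16 minutes

Flight 1 in UTC: 10:52 PM − 14:00 = 8:52 AM on Aug 16.
+4 hours 55 minutes → arrive 1:47 PM UTC on Aug 16.
Flight 2 in UTC: 5:59 AM − 6:00 = 11:59 PM on Aug 16.
+12 hours and 4 minutes → arrive 12:03 PM UTC on Aug 17.
Flight 1 lands earlier by 22 hours 16 minutes.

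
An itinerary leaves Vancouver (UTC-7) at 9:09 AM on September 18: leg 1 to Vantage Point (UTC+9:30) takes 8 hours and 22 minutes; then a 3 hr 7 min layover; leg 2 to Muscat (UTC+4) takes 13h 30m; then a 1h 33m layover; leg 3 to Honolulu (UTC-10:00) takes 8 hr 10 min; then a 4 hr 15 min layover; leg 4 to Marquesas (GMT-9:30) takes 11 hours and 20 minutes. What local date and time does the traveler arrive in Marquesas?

8:56 AM on September 20

Convert departure to UTC: 9:09 AM + 7:00 = 4:09 PM UTC on Sep 18.
Add 8 hours and 22 minutes leg 1 → 12:31 AM UTC (Sep 19).
Add 3 hours and 7 minutes layover in Vantage Point → 3:38 AM UTC.
Add 13 hours and 30 minutes leg 2 → 5:08 PM UTC.
Add 1 hour 33 minutes layover in Muscat → 6:41 PM UTC.
Add 8 hours and 10 minutes leg 3 → 2:51 AM UTC (Sep 20).
Add 4 hours 15 minutes layover in Honolulu → 7:06 AM UTC.
Add 11 hours 20 minutes leg 4 → 6:26 PM UTC.
Marquesas is UTC−9:30, so local arrival = 6:26 PM − 9:30 = 8:56 AM on Sep 20.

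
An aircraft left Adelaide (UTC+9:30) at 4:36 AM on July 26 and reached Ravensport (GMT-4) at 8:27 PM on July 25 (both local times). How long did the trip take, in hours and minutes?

5 hours 21 minutes

Departure in UTC: 4:36 AM − 9:30 = 7:06 PM on Jul 25.
Arrival in UTC: 8:27 PM + 4:00 = 12:27 AM on Jul 26.
Elapsed = 12:27 AM − 7:06 PM (+1 day) = 5 hours 21 minutes.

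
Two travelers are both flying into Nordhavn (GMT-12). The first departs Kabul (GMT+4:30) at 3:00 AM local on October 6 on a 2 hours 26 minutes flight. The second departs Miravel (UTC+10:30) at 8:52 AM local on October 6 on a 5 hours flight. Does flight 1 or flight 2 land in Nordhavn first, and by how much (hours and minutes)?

the first, by 2 hours 26 minutes

Flight 1 in UTC: 3:00 AM − 4:30 = 10:30 PM on Oct 5.
+2 hours and 26 minutes → arrive 12:56 AM UTC on Oct 6.
Flight 2 in UTC: 8:52 AM − 10:30 = 10:22 PM on Oct 5.
+5 hours → arrive 3:22 AM UTC on Oct 6.
Flight 1 lands earlier by 2 hours 26 minutes.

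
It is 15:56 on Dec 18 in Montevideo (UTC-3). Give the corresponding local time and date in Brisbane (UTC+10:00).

Brisbane is 13:00 ahead of Montevideo.
Shift by the zone difference: 15:56 + 13:00 = 04:56 on Dec 19 in Brisbane.

04:56 on December 19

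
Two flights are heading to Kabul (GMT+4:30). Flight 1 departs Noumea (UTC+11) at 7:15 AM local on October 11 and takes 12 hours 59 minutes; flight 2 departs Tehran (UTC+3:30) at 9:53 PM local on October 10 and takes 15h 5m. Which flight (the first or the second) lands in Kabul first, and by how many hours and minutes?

Flight 1 in UTC: 7:15 AM − 11:00 = 8:15 PM on Oct 10.
+12 hours and 59 minutes → arrive 9:14 AM UTC on Oct 11.
Flight 2 in UTC: 9:53 PM − 3:30 = 6:23 PM on Oct 10.
+15 hours and 5 minutes → arrive 9:28 AM UTC on Oct 11.
Flight 1 lands earlier by 14 minutes.

the first, by 14 minutes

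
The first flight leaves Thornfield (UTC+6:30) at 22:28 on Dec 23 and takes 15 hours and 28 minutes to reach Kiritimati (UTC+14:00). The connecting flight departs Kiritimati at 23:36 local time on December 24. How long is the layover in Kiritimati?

Convert departure to UTC: 22:28 − 6:30 = 15:58 UTC on Dec 23.
Add 15 hours and 28 minutes flight time → 07:26 UTC (Dec 24).
Kiritimati is UTC+14:00, so local arrival = 07:26 + 14:00 = 21:26 on Dec 24.
Layover = 23:36 − 21:26 = 2 hours 10 minutes.

2 hours 10 minutes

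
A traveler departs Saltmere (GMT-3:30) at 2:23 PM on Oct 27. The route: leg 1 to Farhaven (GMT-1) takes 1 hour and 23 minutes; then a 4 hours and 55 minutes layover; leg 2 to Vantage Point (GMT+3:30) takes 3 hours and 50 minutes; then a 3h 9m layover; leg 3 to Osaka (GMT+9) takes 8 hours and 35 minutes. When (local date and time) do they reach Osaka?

Convert departure to UTC: 2:23 PM + 3:30 = 5:53 PM UTC on Oct 27.
Add 1 hour 23 minutes leg 1 → 7:16 PM UTC.
Add 4 hours 55 minutes layover in Farhaven → 12:11 AM UTC (Oct 28).
Add 3 hours 50 minutes leg 2 → 4:01 AM UTC.
Add 3 hours 9 minutes layover in Vantage Point → 7:10 AM UTC.
Add 8 hours and 35 minutes leg 3 → 3:45 PM UTC.
Osaka is UTC+9:00, so local arrival = 3:45 PM + 9:00 = 12:45 AM on Oct 29.

12:45 AM on October 29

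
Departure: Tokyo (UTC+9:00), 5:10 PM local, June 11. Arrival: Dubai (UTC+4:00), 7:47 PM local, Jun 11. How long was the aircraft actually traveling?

7 hours 37 minutes

Departure in UTC: 5:10 PM − 9:00 = 8:10 AM on Jun 11.
Arrival in UTC: 7:47 PM − 4:00 = 3:47 PM on Jun 11.
Elapsed = 3:47 PM − 8:10 AM = 7 hours 37 minutes.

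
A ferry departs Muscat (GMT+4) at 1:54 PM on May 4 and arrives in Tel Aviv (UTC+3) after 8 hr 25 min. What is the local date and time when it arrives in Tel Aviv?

Convert departure to UTC: 1:54 PM − 4:00 = 9:54 AM UTC on May 4.
Add 8 hours 25 minutes travel time → 6:19 PM UTC.
Tel Aviv is UTC+3:00, so local arrival = 6:19 PM + 3:00 = 9:19 PM on May 4.

9:19 PM on May 4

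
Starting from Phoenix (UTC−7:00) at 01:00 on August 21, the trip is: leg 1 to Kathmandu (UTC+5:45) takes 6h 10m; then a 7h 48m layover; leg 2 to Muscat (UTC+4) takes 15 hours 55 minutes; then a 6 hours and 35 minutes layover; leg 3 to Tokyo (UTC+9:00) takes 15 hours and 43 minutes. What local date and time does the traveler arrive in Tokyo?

21:11 on August 23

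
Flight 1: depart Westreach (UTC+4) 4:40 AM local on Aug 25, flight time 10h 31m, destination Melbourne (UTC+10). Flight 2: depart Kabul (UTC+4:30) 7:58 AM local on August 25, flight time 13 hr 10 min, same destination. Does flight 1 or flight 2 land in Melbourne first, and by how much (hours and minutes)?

the first, by 5 hours 27 minutes

Flight 1 in UTC: 4:40 AM − 4:00 = 12:40 AM on Aug 25.
+10 hours and 31 minutes → arrive 11:11 AM UTC on Aug 25.
Flight 2 in UTC: 7:58 AM − 4:30 = 3:28 AM on Aug 25.
+13 hours 10 minutes → arrive 4:38 PM UTC on Aug 25.
Flight 1 lands earlier by 5 hours 27 minutes.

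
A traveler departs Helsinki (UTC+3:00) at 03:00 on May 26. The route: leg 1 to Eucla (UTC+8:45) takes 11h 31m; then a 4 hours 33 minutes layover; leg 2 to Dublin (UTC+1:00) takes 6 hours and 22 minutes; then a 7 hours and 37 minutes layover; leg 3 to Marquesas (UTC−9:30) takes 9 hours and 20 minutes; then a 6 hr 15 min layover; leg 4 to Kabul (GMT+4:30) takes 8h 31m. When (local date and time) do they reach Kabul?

10:39 on May 28

Convert departure to UTC: 03:00 − 3:00 = 00:00 UTC on May 26.
Add 11 hours 31 minutes leg 1 → 11:31 UTC.
Add 4 hours 33 minutes layover in Eucla → 16:04 UTC.
Add 6 hours 22 minutes leg 2 → 22:26 UTC.
Add 7 hours and 37 minutes layover in Dublin → 06:03 UTC (May 27).
Add 9 hours and 20 minutes leg 3 → 15:23 UTC.
Add 6 hours 15 minutes layover in Marquesas → 21:38 UTC.
Add 8 hours 31 minutes leg 4 → 06:09 UTC (May 28).
Kabul is UTC+4:30, so local arrival = 06:09 + 4:30 = 10:39 on May 28.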